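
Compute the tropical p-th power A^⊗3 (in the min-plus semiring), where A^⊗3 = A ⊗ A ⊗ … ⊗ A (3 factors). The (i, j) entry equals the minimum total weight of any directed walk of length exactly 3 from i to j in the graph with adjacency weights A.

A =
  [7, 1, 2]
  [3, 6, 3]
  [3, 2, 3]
A^⊗3 =
  [7, 5, 6]
  [7, 7, 7]
  [7, 6, 7]

Each entry (A^⊗3)_ij equals the minimum over all length-3 walks i = v_0 → v_1 → … → v_3 = j of Σ_t A[v_t][v_{t+1}]. For example, for (i, j) = (0, 2) we minimise over 9 possible intermediate vertex sequences; the minimum is 6, attained along the walk 0 → 1 → 0 → 2.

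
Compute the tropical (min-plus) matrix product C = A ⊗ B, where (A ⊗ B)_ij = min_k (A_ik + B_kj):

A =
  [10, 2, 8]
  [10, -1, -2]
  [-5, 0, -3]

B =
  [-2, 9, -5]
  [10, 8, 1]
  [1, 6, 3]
A ⊗ B =
  [8, 10, 3]
  [-1, 4, 0]
  [-7, 3, -10]

Apply the min-plus product entry-by-entry:
  C[0][0] = min over k of (A[0][0] + B[0][0] = 10 + -2 = 8, A[0][1] + B[1][0] = 2 + 10 = 12, A[0][2] + B[2][0] = 8 + 1 = 9) = 8 (attained at k = 0)
  C[0][1] = min over k of (A[0][0] + B[0][1] = 10 + 9 = 19, A[0][1] + B[1][1] = 2 + 8 = 10, A[0][2] + B[2][1] = 8 + 6 = 14) = 10 (attained at k = 1)
  C[0][2] = min over k of (A[0][0] + B[0][2] = 10 + -5 = 5, A[0][1] + B[1][2] = 2 + 1 = 3, A[0][2] + B[2][2] = 8 + 3 = 11) = 3 (attained at k = 1)
  C[1][0] = min over k of (A[1][0] + B[0][0] = 10 + -2 = 8, A[1][1] + B[1][0] = -1 + 10 = 9, A[1][2] + B[2][0] = -2 + 1 = -1) = -1 (attained at k = 2)
  C[1][1] = min over k of (A[1][0] + B[0][1] = 10 + 9 = 19, A[1][1] + B[1][1] = -1 + 8 = 7, A[1][2] + B[2][1] = -2 + 6 = 4) = 4 (attained at k = 2)
  C[1][2] = min over k of (A[1][0] + B[0][2] = 10 + -5 = 5, A[1][1] + B[1][2] = -1 + 1 = 0, A[1][2] + B[2][2] = -2 + 3 = 1) = 0 (attained at k = 1)
  C[2][0] = min over k of (A[2][0] + B[0][0] = -5 + -2 = -7, A[2][1] + B[1][0] = 0 + 10 = 10, A[2][2] + B[2][0] = -3 + 1 = -2) = -7 (attained at k = 0)
  C[2][1] = min over k of (A[2][0] + B[0][1] = -5 + 9 = 4, A[2][1] + B[1][1] = 0 + 8 = 8, A[2][2] + B[2][1] = -3 + 6 = 3) = 3 (attained at k = 2)
  C[2][2] = min over k of (A[2][0] + B[0][2] = -5 + -5 = -10, A[2][1] + B[1][2] = 0 + 1 = 1, A[2][2] + B[2][2] = -3 + 3 = 0) = -10 (attained at k = 0)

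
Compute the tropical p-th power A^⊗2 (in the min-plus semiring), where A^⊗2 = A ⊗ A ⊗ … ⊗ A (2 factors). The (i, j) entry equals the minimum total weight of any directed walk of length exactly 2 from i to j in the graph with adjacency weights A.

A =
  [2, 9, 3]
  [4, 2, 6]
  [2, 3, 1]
A^⊗2 =
  [4, 6, 4]
  [6, 4, 7]
  [3, 4, 2]

Each entry (A^⊗2)_ij equals the minimum over all length-2 walks i = v_0 → v_1 → … → v_2 = j of Σ_t A[v_t][v_{t+1}]. For example, for (i, j) = (0, 2) we minimise over 3 possible intermediate vertex sequences; the minimum is 4, attained along the walk 0 → 2 → 2.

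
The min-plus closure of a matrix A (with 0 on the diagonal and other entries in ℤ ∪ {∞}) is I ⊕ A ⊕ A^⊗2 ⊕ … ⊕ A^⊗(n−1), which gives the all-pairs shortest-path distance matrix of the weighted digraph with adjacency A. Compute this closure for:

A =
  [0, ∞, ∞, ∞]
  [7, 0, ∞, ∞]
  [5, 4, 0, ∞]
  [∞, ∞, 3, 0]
Closure =
  [0, ∞, ∞, ∞]
  [7, 0, ∞, ∞]
  [5, 4, 0, ∞]
  [8, 7, 3, 0]

This is the Floyd-Warshall all-pairs shortest-path computation. For each intermediate vertex k = 0, 1, …, 3, update dist[i][j] ← min(dist[i][j], dist[i][k] + dist[k][j]). The final matrix gives, for each (i, j), the minimum total weight of any directed path from i to j (possibly empty when i = j).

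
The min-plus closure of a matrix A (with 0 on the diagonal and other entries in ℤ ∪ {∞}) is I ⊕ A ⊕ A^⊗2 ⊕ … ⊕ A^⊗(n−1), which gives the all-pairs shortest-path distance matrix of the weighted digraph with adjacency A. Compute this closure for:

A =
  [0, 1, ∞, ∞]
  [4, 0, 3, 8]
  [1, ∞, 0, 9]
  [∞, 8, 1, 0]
Closure =
  [0, 1, 4, 9]
  [4, 0, 3, 8]
  [1, 2, 0, 9]
  [2, 3, 1, 0]

This is the Floyd-Warshall all-pairs shortest-path computation. For each intermediate vertex k = 0, 1, …, 3, update dist[i][j] ← min(dist[i][j], dist[i][k] + dist[k][j]). The final matrix gives, for each (i, j), the minimum total weight of any directed path from i to j (possibly empty when i = j).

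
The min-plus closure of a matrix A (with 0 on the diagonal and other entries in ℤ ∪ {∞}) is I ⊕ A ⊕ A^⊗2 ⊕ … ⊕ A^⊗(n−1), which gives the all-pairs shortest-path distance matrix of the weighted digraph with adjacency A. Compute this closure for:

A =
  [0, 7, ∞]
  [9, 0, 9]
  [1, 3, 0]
Closure =
  [0, 7, 16]
  [9, 0, 9]
  [1, 3, 0]

This is the Floyd-Warshall all-pairs shortest-path computation. For each intermediate vertex k = 0, 1, …, 2, update dist[i][j] ← min(dist[i][j], dist[i][k] + dist[k][j]). The final matrix gives, for each (i, j), the minimum total weight of any directed path from i to j (possibly empty when i = j).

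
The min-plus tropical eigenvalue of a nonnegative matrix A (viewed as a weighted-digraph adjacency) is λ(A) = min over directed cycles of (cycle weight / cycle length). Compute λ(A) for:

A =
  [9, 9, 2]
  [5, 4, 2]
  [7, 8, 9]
λ(A) = 4

Enumerate directed cycles and compute their means (weight / length). Sample:
  cycle 0 → 0: weight = 9, length = 1, mean = 9/1 ≈ 9.000
  cycle 1 → 1: weight = 4, length = 1, mean = 4/1 ≈ 4.000
  cycle 2 → 2: weight = 9, length = 1, mean = 9/1 ≈ 9.000
  cycle 0 → 1 → 0: weight = 14, length = 2, mean = 14/2 ≈ 7.000
  cycle 0 → 2 → 0: weight = 9, length = 2, mean = 9/2 ≈ 4.500
  cycle 1 → 0 → 1: weight = 14, length = 2, mean = 14/2 ≈ 7.000
Minimum mean = 4.000, attained e.g. along the cycle 1 → 1 with weight 4 and length 1. So λ(A) = 4/1 = 4.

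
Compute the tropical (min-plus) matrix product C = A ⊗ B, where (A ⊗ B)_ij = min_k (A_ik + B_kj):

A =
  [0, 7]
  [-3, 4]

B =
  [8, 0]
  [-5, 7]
A ⊗ B =
  [2, 0]
  [-1, -3]

Apply the min-plus product entry-by-entry:
  C[0][0] = min over k of (A[0][0] + B[0][0] = 0 + 8 = 8, A[0][1] + B[1][0] = 7 + -5 = 2) = 2 (attained at k = 1)
  C[0][1] = min over k of (A[0][0] + B[0][1] = 0 + 0 = 0, A[0][1] + B[1][1] = 7 + 7 = 14) = 0 (attained at k = 0)
  C[1][0] = min over k of (A[1][0] + B[0][0] = -3 + 8 = 5, A[1][1] + B[1][0] = 4 + -5 = -1) = -1 (attained at k = 1)
  C[1][1] = min over k of (A[1][0] + B[0][1] = -3 + 0 = -3, A[1][1] + B[1][1] = 4 + 7 = 11) = -3 (attained at k = 0)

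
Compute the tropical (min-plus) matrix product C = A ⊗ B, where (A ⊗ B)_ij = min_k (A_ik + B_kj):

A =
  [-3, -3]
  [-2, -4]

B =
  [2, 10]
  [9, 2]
A ⊗ B =
  [-1, -1]
  [0, -2]

Apply the min-plus product entry-by-entry:
  C[0][0] = min over k of (A[0][0] + B[0][0] = -3 + 2 = -1, A[0][1] + B[1][0] = -3 + 9 = 6) = -1 (attained at k = 0)
  C[0][1] = min over k of (A[0][0] + B[0][1] = -3 + 10 = 7, A[0][1] + B[1][1] = -3 + 2 = -1) = -1 (attained at k = 1)
  C[1][0] = min over k of (A[1][0] + B[0][0] = -2 + 2 = 0, A[1][1] + B[1][0] = -4 + 9 = 5) = 0 (attained at k = 0)
  C[1][1] = min over k of (A[1][0] + B[0][1] = -2 + 10 = 8, A[1][1] + B[1][1] = -4 + 2 = -2) = -2 (attained at k = 1)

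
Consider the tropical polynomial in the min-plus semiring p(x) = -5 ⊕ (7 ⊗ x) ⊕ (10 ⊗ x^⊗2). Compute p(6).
p(6) = -5

A tropical monomial a ⊗ x^⊗i evaluates to a + i · x. Evaluating each term at x = 6:
  Term 0 contributes -5 + 0 · 6 = -5
  Term 1 contributes 7 + 1 · 6 = 13
  Term 2 contributes 10 + 2 · 6 = 22
p(6) = ⊕ of these = min[-5, 13, 22] = -5.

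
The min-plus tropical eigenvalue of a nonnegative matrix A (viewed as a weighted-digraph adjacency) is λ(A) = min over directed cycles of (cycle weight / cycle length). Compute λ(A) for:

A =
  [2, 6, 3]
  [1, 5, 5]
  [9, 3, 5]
λ(A) = 2

Enumerate directed cycles and compute their means (weight / length). Sample:
  cycle 0 → 0: weight = 2, length = 1, mean = 2/1 ≈ 2.000
  cycle 1 → 1: weight = 5, length = 1, mean = 5/1 ≈ 5.000
  cycle 2 → 2: weight = 5, length = 1, mean = 5/1 ≈ 5.000
  cycle 0 → 1 → 0: weight = 7, length = 2, mean = 7/2 ≈ 3.500
  cycle 0 → 2 → 0: weight = 12, length = 2, mean = 12/2 ≈ 6.000
  cycle 1 → 0 → 1: weight = 7, length = 2, mean = 7/2 ≈ 3.500
Minimum mean = 2.000, attained e.g. along the cycle 0 → 0 with weight 2 and length 1. So λ(A) = 2/1 = 2.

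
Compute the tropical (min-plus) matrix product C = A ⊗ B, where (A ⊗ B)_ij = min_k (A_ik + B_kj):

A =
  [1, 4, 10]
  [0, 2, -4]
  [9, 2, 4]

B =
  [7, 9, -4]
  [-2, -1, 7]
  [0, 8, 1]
A ⊗ B =
  [2, 3, -3]
  [-4, 1, -4]
  [0, 1, 5]

Apply the min-plus product entry-by-entry:
  C[0][0] = min over k of (A[0][0] + B[0][0] = 1 + 7 = 8, A[0][1] + B[1][0] = 4 + -2 = 2, A[0][2] + B[2][0] = 10 + 0 = 10) = 2 (attained at k = 1)
  C[0][1] = min over k of (A[0][0] + B[0][1] = 1 + 9 = 10, A[0][1] + B[1][1] = 4 + -1 = 3, A[0][2] + B[2][1] = 10 + 8 = 18) = 3 (attained at k = 1)
  C[0][2] = min over k of (A[0][0] + B[0][2] = 1 + -4 = -3, A[0][1] + B[1][2] = 4 + 7 = 11, A[0][2] + B[2][2] = 10 + 1 = 11) = -3 (attained at k = 0)
  C[1][0] = min over k of (A[1][0] + B[0][0] = 0 + 7 = 7, A[1][1] + B[1][0] = 2 + -2 = 0, A[1][2] + B[2][0] = -4 + 0 = -4) = -4 (attained at k = 2)
  C[1][1] = min over k of (A[1][0] + B[0][1] = 0 + 9 = 9, A[1][1] + B[1][1] = 2 + -1 = 1, A[1][2] + B[2][1] = -4 + 8 = 4) = 1 (attained at k = 1)
  C[1][2] = min over k of (A[1][0] + B[0][2] = 0 + -4 = -4, A[1][1] + B[1][2] = 2 + 7 = 9, A[1][2] + B[2][2] = -4 + 1 = -3) = -4 (attained at k = 0)
  C[2][0] = min over k of (A[2][0] + B[0][0] = 9 + 7 = 16, A[2][1] + B[1][0] = 2 + -2 = 0, A[2][2] + B[2][0] = 4 + 0 = 4) = 0 (attained at k = 1)
  C[2][1] = min over k of (A[2][0] + B[0][1] = 9 + 9 = 18, A[2][1] + B[1][1] = 2 + -1 = 1, A[2][2] + B[2][1] = 4 + 8 = 12) = 1 (attained at k = 1)
  C[2][2] = min over k of (A[2][0] + B[0][2] = 9 + -4 = 5, A[2][1] + B[1][2] = 2 + 7 = 9, A[2][2] + B[2][2] = 4 + 1 = 5) = 5 (attained at k = 0)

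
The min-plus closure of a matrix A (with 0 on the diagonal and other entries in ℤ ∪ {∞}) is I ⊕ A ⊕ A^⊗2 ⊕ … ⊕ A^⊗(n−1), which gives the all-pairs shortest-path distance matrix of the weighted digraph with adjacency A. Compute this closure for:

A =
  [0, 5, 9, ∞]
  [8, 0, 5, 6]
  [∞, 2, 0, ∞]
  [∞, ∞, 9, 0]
Closure =
  [0, 5, 9, 11]
  [8, 0, 5, 6]
  [10, 2, 0, 8]
  [19, 11, 9, 0]

This is the Floyd-Warshall all-pairs shortest-path computation. For each intermediate vertex k = 0, 1, …, 3, update dist[i][j] ← min(dist[i][j], dist[i][k] + dist[k][j]). The final matrix gives, for each (i, j), the minimum total weight of any directed path from i to j (possibly empty when i = j).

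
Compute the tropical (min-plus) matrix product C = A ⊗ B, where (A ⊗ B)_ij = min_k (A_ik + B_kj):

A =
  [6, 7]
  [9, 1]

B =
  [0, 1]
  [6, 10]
A ⊗ B =
  [6, 7]
  [7, 10]

Apply the min-plus product entry-by-entry:
  C[0][0] = min over k of (A[0][0] + B[0][0] = 6 + 0 = 6, A[0][1] + B[1][0] = 7 + 6 = 13) = 6 (attained at k = 0)
  C[0][1] = min over k of (A[0][0] + B[0][1] = 6 + 1 = 7, A[0][1] + B[1][1] = 7 + 10 = 17) = 7 (attained at k = 0)
  C[1][0] = min over k of (A[1][0] + B[0][0] = 9 + 0 = 9, A[1][1] + B[1][0] = 1 + 6 = 7) = 7 (attained at k = 1)
  C[1][1] = min over k of (A[1][0] + B[0][1] = 9 + 1 = 10, A[1][1] + B[1][1] = 1 + 10 = 11) = 10 (attained at k = 0)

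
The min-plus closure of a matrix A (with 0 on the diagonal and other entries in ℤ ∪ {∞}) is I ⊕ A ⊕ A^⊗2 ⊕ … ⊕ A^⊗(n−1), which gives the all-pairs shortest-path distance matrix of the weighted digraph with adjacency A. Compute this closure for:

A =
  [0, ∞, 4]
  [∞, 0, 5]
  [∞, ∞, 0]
Closure =
  [0, ∞, 4]
  [∞, 0, 5]
  [∞, ∞, 0]

This is the Floyd-Warshall all-pairs shortest-path computation. For each intermediate vertex k = 0, 1, …, 2, update dist[i][j] ← min(dist[i][j], dist[i][k] + dist[k][j]). The final matrix gives, for each (i, j), the minimum total weight of any directed path from i to j (possibly empty when i = j).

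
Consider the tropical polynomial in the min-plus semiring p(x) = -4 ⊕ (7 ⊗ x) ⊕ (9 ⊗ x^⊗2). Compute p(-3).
p(-3) = -4

A tropical monomial a ⊗ x^⊗i evaluates to a + i · x. Evaluating each term at x = -3:
  Term 0 contributes -4 + 0 · -3 = -4
  Term 1 contributes 7 + 1 · -3 = 4
  Term 2 contributes 9 + 2 · -3 = 3
p(-3) = ⊕ of these = min[-4, 4, 3] = -4.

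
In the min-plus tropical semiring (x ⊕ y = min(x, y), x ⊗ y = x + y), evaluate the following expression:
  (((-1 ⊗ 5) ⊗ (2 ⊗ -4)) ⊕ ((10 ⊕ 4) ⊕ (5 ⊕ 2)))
(((-1 ⊗ 5) ⊗ (2 ⊗ -4)) ⊕ ((10 ⊕ 4) ⊕ (5 ⊕ 2))) = 2

Expand innermost to outermost. Recall ⊕ takes the minimum of its arguments and ⊗ takes their sum. Working out the expression (((-1 ⊗ 5) ⊗ (2 ⊗ -4)) ⊕ ((10 ⊕ 4) ⊕ (5 ⊕ 2))) gives 2.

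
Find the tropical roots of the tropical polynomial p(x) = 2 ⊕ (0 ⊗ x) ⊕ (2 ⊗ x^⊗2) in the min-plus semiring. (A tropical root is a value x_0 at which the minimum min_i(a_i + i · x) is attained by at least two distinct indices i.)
Roots: {-2, 2}

Each tropical root is a break point of the lower envelope of the lines y = a_i + i · x (there are 3 lines, with slopes 0, 1, ..., 2). Only the lines that attain the minimum somewhere contribute to roots; other lines are dominated. Here the surviving (envelope) indices are i = 2, i = 1, i = 0.
Intersections between consecutive envelope lines give the roots: for adjacent envelope indices i < j the intersection is x = (a_i − a_j) / (j − i). Reading off the sorted break points: {-2, 2}.
Verification: at each break x_0, at least two indices attain the minimum of min_i(a_i + i · x_0).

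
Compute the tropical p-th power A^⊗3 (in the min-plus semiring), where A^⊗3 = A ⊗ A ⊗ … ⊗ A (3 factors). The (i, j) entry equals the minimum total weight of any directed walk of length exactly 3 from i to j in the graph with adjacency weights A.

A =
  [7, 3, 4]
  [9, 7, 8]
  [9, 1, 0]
A^⊗3 =
  [13, 5, 4]
  [17, 9, 8]
  [9, 1, 0]

Each entry (A^⊗3)_ij equals the minimum over all length-3 walks i = v_0 → v_1 → … → v_3 = j of Σ_t A[v_t][v_{t+1}]. For example, for (i, j) = (0, 2) we minimise over 9 possible intermediate vertex sequences; the minimum is 4, attained along the walk 0 → 2 → 2 → 2.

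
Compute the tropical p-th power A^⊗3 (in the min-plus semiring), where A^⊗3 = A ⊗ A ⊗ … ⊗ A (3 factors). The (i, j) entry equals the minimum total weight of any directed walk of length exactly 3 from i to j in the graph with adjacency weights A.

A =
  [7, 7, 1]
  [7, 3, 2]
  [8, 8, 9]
A^⊗3 =
  [16, 12, 10]
  [13, 9, 8]
  [17, 14, 13]

Each entry (A^⊗3)_ij equals the minimum over all length-3 walks i = v_0 → v_1 → … → v_3 = j of Σ_t A[v_t][v_{t+1}]. For example, for (i, j) = (0, 2) we minimise over 9 possible intermediate vertex sequences; the minimum is 10, attained along the walk 0 → 2 → 0 → 2.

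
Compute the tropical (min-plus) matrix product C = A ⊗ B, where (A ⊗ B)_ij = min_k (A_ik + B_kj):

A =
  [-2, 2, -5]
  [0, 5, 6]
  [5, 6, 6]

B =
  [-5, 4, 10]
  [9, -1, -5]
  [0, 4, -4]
A ⊗ B =
  [-7, -1, -9]
  [-5, 4, 0]
  [0, 5, 1]

Apply the min-plus product entry-by-entry:
  C[0][0] = min over k of (A[0][0] + B[0][0] = -2 + -5 = -7, A[0][1] + B[1][0] = 2 + 9 = 11, A[0][2] + B[2][0] = -5 + 0 = -5) = -7 (attained at k = 0)
  C[0][1] = min over k of (A[0][0] + B[0][1] = -2 + 4 = 2, A[0][1] + B[1][1] = 2 + -1 = 1, A[0][2] + B[2][1] = -5 + 4 = -1) = -1 (attained at k = 2)
  C[0][2] = min over k of (A[0][0] + B[0][2] = -2 + 10 = 8, A[0][1] + B[1][2] = 2 + -5 = -3, A[0][2] + B[2][2] = -5 + -4 = -9) = -9 (attained at k = 2)
  C[1][0] = min over k of (A[1][0] + B[0][0] = 0 + -5 = -5, A[1][1] + B[1][0] = 5 + 9 = 14, A[1][2] + B[2][0] = 6 + 0 = 6) = -5 (attained at k = 0)
  C[1][1] = min over k of (A[1][0] + B[0][1] = 0 + 4 = 4, A[1][1] + B[1][1] = 5 + -1 = 4, A[1][2] + B[2][1] = 6 + 4 = 10) = 4 (attained at k = 0)
  C[1][2] = min over k of (A[1][0] + B[0][2] = 0 + 10 = 10, A[1][1] + B[1][2] = 5 + -5 = 0, A[1][2] + B[2][2] = 6 + -4 = 2) = 0 (attained at k = 1)
  C[2][0] = min over k of (A[2][0] + B[0][0] = 5 + -5 = 0, A[2][1] + B[1][0] = 6 + 9 = 15, A[2][2] + B[2][0] = 6 + 0 = 6) = 0 (attained at k = 0)
  C[2][1] = min over k of (A[2][0] + B[0][1] = 5 + 4 = 9, A[2][1] + B[1][1] = 6 + -1 = 5, A[2][2] + B[2][1] = 6 + 4 = 10) = 5 (attained at k = 1)
  C[2][2] = min over k of (A[2][0] + B[0][2] = 5 + 10 = 15, A[2][1] + B[1][2] = 6 + -5 = 1, A[2][2] + B[2][2] = 6 + -4 = 2) = 1 (attained at k = 1)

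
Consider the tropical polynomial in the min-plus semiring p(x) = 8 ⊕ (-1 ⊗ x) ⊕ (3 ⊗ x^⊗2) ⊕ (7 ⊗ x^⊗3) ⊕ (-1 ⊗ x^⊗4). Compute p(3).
p(3) = 2

A tropical monomial a ⊗ x^⊗i evaluates to a + i · x. Evaluating each term at x = 3:
  Term 0 contributes 8 + 0 · 3 = 8
  Term 1 contributes -1 + 1 · 3 = 2
  Term 2 contributes 3 + 2 · 3 = 9
  Term 3 contributes 7 + 3 · 3 = 16
  Term 4 contributes -1 + 4 · 3 = 11
p(3) = ⊕ of these = min[8, 2, 9, 16, 11] = 2.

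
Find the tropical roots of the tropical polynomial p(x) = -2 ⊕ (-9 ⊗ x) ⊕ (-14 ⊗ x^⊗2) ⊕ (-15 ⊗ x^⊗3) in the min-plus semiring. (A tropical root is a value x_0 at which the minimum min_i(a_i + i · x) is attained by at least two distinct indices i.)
Roots: {1, 5, 7}

Each tropical root is a break point of the lower envelope of the lines y = a_i + i · x (there are 4 lines, with slopes 0, 1, ..., 3). Only the lines that attain the minimum somewhere contribute to roots; other lines are dominated. Here the surviving (envelope) indices are i = 3, i = 2, i = 1, i = 0.
Intersections between consecutive envelope lines give the roots: for adjacent envelope indices i < j the intersection is x = (a_i − a_j) / (j − i). Reading off the sorted break points: {1, 5, 7}.
Verification: at each break x_0, at least two indices attain the minimum of min_i(a_i + i · x_0).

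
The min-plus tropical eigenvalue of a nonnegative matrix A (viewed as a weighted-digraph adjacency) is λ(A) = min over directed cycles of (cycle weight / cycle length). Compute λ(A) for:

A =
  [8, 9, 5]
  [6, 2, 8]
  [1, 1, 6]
λ(A) = 2

Enumerate directed cycles and compute their means (weight / length). Sample:
  cycle 0 → 0: weight = 8, length = 1, mean = 8/1 ≈ 8.000
  cycle 1 → 1: weight = 2, length = 1, mean = 2/1 ≈ 2.000
  cycle 2 → 2: weight = 6, length = 1, mean = 6/1 ≈ 6.000
  cycle 0 → 1 → 0: weight = 15, length = 2, mean = 15/2 ≈ 7.500
  cycle 0 → 2 → 0: weight = 6, length = 2, mean = 6/2 ≈ 3.000
  cycle 1 → 0 → 1: weight = 15, length = 2, mean = 15/2 ≈ 7.500
Minimum mean = 2.000, attained e.g. along the cycle 1 → 1 with weight 2 and length 1. So λ(A) = 2/1 = 2.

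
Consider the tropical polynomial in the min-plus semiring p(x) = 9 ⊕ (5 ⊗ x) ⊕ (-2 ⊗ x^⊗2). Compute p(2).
p(2) = 2

A tropical monomial a ⊗ x^⊗i evaluates to a + i · x. Evaluating each term at x = 2:
  Term 0 contributes 9 + 0 · 2 = 9
  Term 1 contributes 5 + 1 · 2 = 7
  Term 2 contributes -2 + 2 · 2 = 2
p(2) = ⊕ of these = min[9, 7, 2] = 2.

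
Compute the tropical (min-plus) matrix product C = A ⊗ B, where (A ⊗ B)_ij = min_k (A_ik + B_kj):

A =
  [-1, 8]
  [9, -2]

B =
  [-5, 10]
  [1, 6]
A ⊗ B =
  [-6, 9]
  [-1, 4]

Apply the min-plus product entry-by-entry:
  C[0][0] = min over k of (A[0][0] + B[0][0] = -1 + -5 = -6, A[0][1] + B[1][0] = 8 + 1 = 9) = -6 (attained at k = 0)
  C[0][1] = min over k of (A[0][0] + B[0][1] = -1 + 10 = 9, A[0][1] + B[1][1] = 8 + 6 = 14) = 9 (attained at k = 0)
  C[1][0] = min over k of (A[1][0] + B[0][0] = 9 + -5 = 4, A[1][1] + B[1][0] = -2 + 1 = -1) = -1 (attained at k = 1)
  C[1][1] = min over k of (A[1][0] + B[0][1] = 9 + 10 = 19, A[1][1] + B[1][1] = -2 + 6 = 4) = 4 (attained at k = 1)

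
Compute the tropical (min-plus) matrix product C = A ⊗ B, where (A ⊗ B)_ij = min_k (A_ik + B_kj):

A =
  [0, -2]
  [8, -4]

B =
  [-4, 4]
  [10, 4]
A ⊗ B =
  [-4, 2]
  [4, 0]

Apply the min-plus product entry-by-entry:
  C[0][0] = min over k of (A[0][0] + B[0][0] = 0 + -4 = -4, A[0][1] + B[1][0] = -2 + 10 = 8) = -4 (attained at k = 0)
  C[0][1] = min over k of (A[0][0] + B[0][1] = 0 + 4 = 4, A[0][1] + B[1][1] = -2 + 4 = 2) = 2 (attained at k = 1)
  C[1][0] = min over k of (A[1][0] + B[0][0] = 8 + -4 = 4, A[1][1] + B[1][0] = -4 + 10 = 6) = 4 (attained at k = 0)
  C[1][1] = min over k of (A[1][0] + B[0][1] = 8 + 4 = 12, A[1][1] + B[1][1] = -4 + 4 = 0) = 0 (attained at k = 1)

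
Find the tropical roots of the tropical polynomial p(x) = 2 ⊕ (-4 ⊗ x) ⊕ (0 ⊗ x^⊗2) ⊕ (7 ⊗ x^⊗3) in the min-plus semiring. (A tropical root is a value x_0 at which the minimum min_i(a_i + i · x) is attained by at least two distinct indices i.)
Roots: {-7, -4, 6}

Each tropical root is a break point of the lower envelope of the lines y = a_i + i · x (there are 4 lines, with slopes 0, 1, ..., 3). Only the lines that attain the minimum somewhere contribute to roots; other lines are dominated. Here the surviving (envelope) indices are i = 3, i = 2, i = 1, i = 0.
Intersections between consecutive envelope lines give the roots: for adjacent envelope indices i < j the intersection is x = (a_i − a_j) / (j − i). Reading off the sorted break points: {-7, -4, 6}.
Verification: at each break x_0, at least two indices attain the minimum of min_i(a_i + i · x_0).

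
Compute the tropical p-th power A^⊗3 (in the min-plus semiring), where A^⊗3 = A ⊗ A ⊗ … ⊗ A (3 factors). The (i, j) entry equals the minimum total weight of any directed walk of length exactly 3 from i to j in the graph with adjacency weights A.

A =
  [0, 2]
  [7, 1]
A^⊗3 =
  [0, 2]
  [7, 3]

Each entry (A^⊗3)_ij equals the minimum over all length-3 walks i = v_0 → v_1 → … → v_3 = j of Σ_t A[v_t][v_{t+1}]. For example, for (i, j) = (0, 1) we minimise over 4 possible intermediate vertex sequences; the minimum is 2, attained along the walk 0 → 0 → 0 → 1.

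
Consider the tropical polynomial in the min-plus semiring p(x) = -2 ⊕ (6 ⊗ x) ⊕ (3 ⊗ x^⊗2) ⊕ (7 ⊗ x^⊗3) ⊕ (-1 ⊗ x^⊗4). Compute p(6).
p(6) = -2

A tropical monomial a ⊗ x^⊗i evaluates to a + i · x. Evaluating each term at x = 6:
  Term 0 contributes -2 + 0 · 6 = -2
  Term 1 contributes 6 + 1 · 6 = 12
  Term 2 contributes 3 + 2 · 6 = 15
  Term 3 contributes 7 + 3 · 6 = 25
  Term 4 contributes -1 + 4 · 6 = 23
p(6) = ⊕ of these = min[-2, 12, 15, 25, 23] = -2.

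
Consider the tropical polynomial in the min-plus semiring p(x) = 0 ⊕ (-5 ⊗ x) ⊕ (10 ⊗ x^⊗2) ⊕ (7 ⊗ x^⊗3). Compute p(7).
p(7) = 0

A tropical monomial a ⊗ x^⊗i evaluates to a + i · x. Evaluating each term at x = 7:
  Term 0 contributes 0 + 0 · 7 = 0
  Term 1 contributes -5 + 1 · 7 = 2
  Term 2 contributes 10 + 2 · 7 = 24
  Term 3 contributes 7 + 3 · 7 = 28
p(7) = ⊕ of these = min[0, 2, 24, 28] = 0.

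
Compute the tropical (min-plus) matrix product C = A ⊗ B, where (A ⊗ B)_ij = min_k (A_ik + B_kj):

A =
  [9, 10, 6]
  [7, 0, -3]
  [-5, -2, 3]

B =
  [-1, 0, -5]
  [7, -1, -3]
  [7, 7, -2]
A ⊗ B =
  [8, 9, 4]
  [4, -1, -5]
  [-6, -5, -10]

Apply the min-plus product entry-by-entry:
  C[0][0] = min over k of (A[0][0] + B[0][0] = 9 + -1 = 8, A[0][1] + B[1][0] = 10 + 7 = 17, A[0][2] + B[2][0] = 6 + 7 = 13) = 8 (attained at k = 0)
  C[0][1] = min over k of (A[0][0] + B[0][1] = 9 + 0 = 9, A[0][1] + B[1][1] = 10 + -1 = 9, A[0][2] + B[2][1] = 6 + 7 = 13) = 9 (attained at k = 0)
  C[0][2] = min over k of (A[0][0] + B[0][2] = 9 + -5 = 4, A[0][1] + B[1][2] = 10 + -3 = 7, A[0][2] + B[2][2] = 6 + -2 = 4) = 4 (attained at k = 0)
  C[1][0] = min over k of (A[1][0] + B[0][0] = 7 + -1 = 6, A[1][1] + B[1][0] = 0 + 7 = 7, A[1][2] + B[2][0] = -3 + 7 = 4) = 4 (attained at k = 2)
  C[1][1] = min over k of (A[1][0] + B[0][1] = 7 + 0 = 7, A[1][1] + B[1][1] = 0 + -1 = -1, A[1][2] + B[2][1] = -3 + 7 = 4) = -1 (attained at k = 1)
  C[1][2] = min over k of (A[1][0] + B[0][2] = 7 + -5 = 2, A[1][1] + B[1][2] = 0 + -3 = -3, A[1][2] + B[2][2] = -3 + -2 = -5) = -5 (attained at k = 2)
  C[2][0] = min over k of (A[2][0] + B[0][0] = -5 + -1 = -6, A[2][1] + B[1][0] = -2 + 7 = 5, A[2][2] + B[2][0] = 3 + 7 = 10) = -6 (attained at k = 0)
  C[2][1] = min over k of (A[2][0] + B[0][1] = -5 + 0 = -5, A[2][1] + B[1][1] = -2 + -1 = -3, A[2][2] + B[2][1] = 3 + 7 = 10) = -5 (attained at k = 0)
  C[2][2] = min over k of (A[2][0] + B[0][2] = -5 + -5 = -10, A[2][1] + B[1][2] = -2 + -3 = -5, A[2][2] + B[2][2] = 3 + -2 = 1) = -10 (attained at k = 0)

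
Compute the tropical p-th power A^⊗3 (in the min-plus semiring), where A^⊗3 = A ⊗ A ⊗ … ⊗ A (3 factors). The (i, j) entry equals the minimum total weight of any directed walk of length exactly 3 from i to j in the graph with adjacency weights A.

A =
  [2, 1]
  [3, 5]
A^⊗3 =
  [6, 5]
  [7, 6]

Each entry (A^⊗3)_ij equals the minimum over all length-3 walks i = v_0 → v_1 → … → v_3 = j of Σ_t A[v_t][v_{t+1}]. For example, for (i, j) = (0, 1) we minimise over 4 possible intermediate vertex sequences; the minimum is 5, attained along the walk 0 → 0 → 0 → 1.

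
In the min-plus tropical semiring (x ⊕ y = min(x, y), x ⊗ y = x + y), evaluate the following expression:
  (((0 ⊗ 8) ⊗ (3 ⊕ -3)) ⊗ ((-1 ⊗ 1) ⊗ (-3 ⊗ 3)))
(((0 ⊗ 8) ⊗ (3 ⊕ -3)) ⊗ ((-1 ⊗ 1) ⊗ (-3 ⊗ 3))) = 5

Expand innermost to outermost. Recall ⊕ takes the minimum of its arguments and ⊗ takes their sum. Working out the expression (((0 ⊗ 8) ⊗ (3 ⊕ -3)) ⊗ ((-1 ⊗ 1) ⊗ (-3 ⊗ 3))) gives 5.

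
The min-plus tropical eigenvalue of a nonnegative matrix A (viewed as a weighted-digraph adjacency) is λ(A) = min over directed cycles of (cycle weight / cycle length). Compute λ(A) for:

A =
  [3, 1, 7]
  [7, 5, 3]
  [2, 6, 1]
λ(A) = 1

Enumerate directed cycles and compute their means (weight / length). Sample:
  cycle 0 → 0: weight = 3, length = 1, mean = 3/1 ≈ 3.000
  cycle 1 → 1: weight = 5, length = 1, mean = 5/1 ≈ 5.000
  cycle 2 → 2: weight = 1, length = 1, mean = 1/1 ≈ 1.000
  cycle 0 → 1 → 0: weight = 8, length = 2, mean = 8/2 ≈ 4.000
  cycle 0 → 2 → 0: weight = 9, length = 2, mean = 9/2 ≈ 4.500
  cycle 1 → 0 → 1: weight = 8, length = 2, mean = 8/2 ≈ 4.000
Minimum mean = 1.000, attained e.g. along the cycle 2 → 2 with weight 1 and length 1. So λ(A) = 1/1 = 1.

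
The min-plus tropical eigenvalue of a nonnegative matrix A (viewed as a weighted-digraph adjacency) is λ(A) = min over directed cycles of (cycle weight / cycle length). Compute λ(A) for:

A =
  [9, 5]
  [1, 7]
λ(A) = 3

Enumerate directed cycles and compute their means (weight / length). Sample:
  cycle 0 → 0: weight = 9, length = 1, mean = 9/1 ≈ 9.000
  cycle 1 → 1: weight = 7, length = 1, mean = 7/1 ≈ 7.000
  cycle 0 → 1 → 0: weight = 6, length = 2, mean = 6/2 ≈ 3.000
  cycle 1 → 0 → 1: weight = 6, length = 2, mean = 6/2 ≈ 3.000
Minimum mean = 3.000, attained e.g. along the cycle 0 → 1 → 0 with weight 6 and length 2. So λ(A) = 6/2 = 3.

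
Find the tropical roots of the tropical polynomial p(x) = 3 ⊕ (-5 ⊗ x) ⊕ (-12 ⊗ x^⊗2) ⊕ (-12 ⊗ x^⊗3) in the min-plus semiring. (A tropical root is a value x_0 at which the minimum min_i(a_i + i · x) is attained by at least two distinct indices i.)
Roots: {0, 7, 8}

Each tropical root is a break point of the lower envelope of the lines y = a_i + i · x (there are 4 lines, with slopes 0, 1, ..., 3). Only the lines that attain the minimum somewhere contribute to roots; other lines are dominated. Here the surviving (envelope) indices are i = 3, i = 2, i = 1, i = 0.
Intersections between consecutive envelope lines give the roots: for adjacent envelope indices i < j the intersection is x = (a_i − a_j) / (j − i). Reading off the sorted break points: {0, 7, 8}.
Verification: at each break x_0, at least two indices attain the minimum of min_i(a_i + i · x_0).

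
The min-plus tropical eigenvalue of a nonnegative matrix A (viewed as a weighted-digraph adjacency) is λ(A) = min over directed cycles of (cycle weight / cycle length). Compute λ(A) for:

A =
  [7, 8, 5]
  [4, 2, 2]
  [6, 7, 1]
λ(A) = 1

Enumerate directed cycles and compute their means (weight / length). Sample:
  cycle 0 → 0: weight = 7, length = 1, mean = 7/1 ≈ 7.000
  cycle 1 → 1: weight = 2, length = 1, mean = 2/1 ≈ 2.000
  cycle 2 → 2: weight = 1, length = 1, mean = 1/1 ≈ 1.000
  cycle 0 → 1 → 0: weight = 12, length = 2, mean = 12/2 ≈ 6.000
  cycle 0 → 2 → 0: weight = 11, length = 2, mean = 11/2 ≈ 5.500
  cycle 1 → 0 → 1: weight = 12, length = 2, mean = 12/2 ≈ 6.000
Minimum mean = 1.000, attained e.g. along the cycle 2 → 2 with weight 1 and length 1. So λ(A) = 1/1 = 1.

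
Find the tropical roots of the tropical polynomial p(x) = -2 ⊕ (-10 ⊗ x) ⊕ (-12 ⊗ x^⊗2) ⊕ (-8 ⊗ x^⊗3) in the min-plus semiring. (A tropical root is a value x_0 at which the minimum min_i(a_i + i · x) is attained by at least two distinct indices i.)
Roots: {-4, 2, 8}

Each tropical root is a break point of the lower envelope of the lines y = a_i + i · x (there are 4 lines, with slopes 0, 1, ..., 3). Only the lines that attain the minimum somewhere contribute to roots; other lines are dominated. Here the surviving (envelope) indices are i = 3, i = 2, i = 1, i = 0.
Intersections between consecutive envelope lines give the roots: for adjacent envelope indices i < j the intersection is x = (a_i − a_j) / (j − i). Reading off the sorted break points: {-4, 2, 8}.
Verification: at each break x_0, at least two indices attain the minimum of min_i(a_i + i · x_0).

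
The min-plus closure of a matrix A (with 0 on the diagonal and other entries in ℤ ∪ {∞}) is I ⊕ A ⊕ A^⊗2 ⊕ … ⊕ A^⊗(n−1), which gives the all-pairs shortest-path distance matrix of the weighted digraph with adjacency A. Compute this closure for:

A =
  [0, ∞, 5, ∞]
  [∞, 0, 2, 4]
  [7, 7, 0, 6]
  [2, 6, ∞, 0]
Closure =
  [0, 12, 5, 11]
  [6, 0, 2, 4]
  [7, 7, 0, 6]
  [2, 6, 7, 0]

This is the Floyd-Warshall all-pairs shortest-path computation. For each intermediate vertex k = 0, 1, …, 3, update dist[i][j] ← min(dist[i][j], dist[i][k] + dist[k][j]). The final matrix gives, for each (i, j), the minimum total weight of any directed path from i to j (possibly empty when i = j).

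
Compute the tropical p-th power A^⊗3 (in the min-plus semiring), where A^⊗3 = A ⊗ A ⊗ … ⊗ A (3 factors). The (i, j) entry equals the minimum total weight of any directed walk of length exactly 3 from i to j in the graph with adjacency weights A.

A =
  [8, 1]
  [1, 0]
A^⊗3 =
  [2, 1]
  [1, 0]

Each entry (A^⊗3)_ij equals the minimum over all length-3 walks i = v_0 → v_1 → … → v_3 = j of Σ_t A[v_t][v_{t+1}]. For example, for (i, j) = (0, 1) we minimise over 4 possible intermediate vertex sequences; the minimum is 1, attained along the walk 0 → 1 → 1 → 1.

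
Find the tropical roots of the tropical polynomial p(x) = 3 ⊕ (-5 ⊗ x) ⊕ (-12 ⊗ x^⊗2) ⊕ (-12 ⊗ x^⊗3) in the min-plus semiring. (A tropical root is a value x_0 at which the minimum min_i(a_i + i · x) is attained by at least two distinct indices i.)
Roots: {0, 7, 8}

Each tropical root is a break point of the lower envelope of the lines y = a_i + i · x (there are 4 lines, with slopes 0, 1, ..., 3). Only the lines that attain the minimum somewhere contribute to roots; other lines are dominated. Here the surviving (envelope) indices are i = 3, i = 2, i = 1, i = 0.
Intersections between consecutive envelope lines give the roots: for adjacent envelope indices i < j the intersection is x = (a_i − a_j) / (j − i). Reading off the sorted break points: {0, 7, 8}.
Verification: at each break x_0, at least two indices attain the minimum of min_i(a_i + i · x_0).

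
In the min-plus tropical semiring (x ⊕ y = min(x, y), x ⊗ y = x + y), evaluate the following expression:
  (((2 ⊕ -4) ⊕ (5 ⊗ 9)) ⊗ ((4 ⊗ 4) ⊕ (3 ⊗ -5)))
(((2 ⊕ -4) ⊕ (5 ⊗ 9)) ⊗ ((4 ⊗ 4) ⊕ (3 ⊗ -5))) = -6

Expand innermost to outermost. Recall ⊕ takes the minimum of its arguments and ⊗ takes their sum. Working out the expression (((2 ⊕ -4) ⊕ (5 ⊗ 9)) ⊗ ((4 ⊗ 4) ⊕ (3 ⊗ -5))) gives -6.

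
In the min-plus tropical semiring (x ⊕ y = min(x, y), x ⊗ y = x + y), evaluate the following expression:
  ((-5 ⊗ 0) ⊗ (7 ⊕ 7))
((-5 ⊗ 0) ⊗ (7 ⊕ 7)) = 2

Expand innermost to outermost. Recall ⊕ takes the minimum of its arguments and ⊗ takes their sum. Working out the expression ((-5 ⊗ 0) ⊗ (7 ⊕ 7)) gives 2.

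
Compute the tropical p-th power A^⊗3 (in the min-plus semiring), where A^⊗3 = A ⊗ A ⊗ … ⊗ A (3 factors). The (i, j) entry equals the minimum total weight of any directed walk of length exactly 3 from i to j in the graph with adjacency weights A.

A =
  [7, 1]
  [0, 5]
A^⊗3 =
  [6, 2]
  [1, 6]

Each entry (A^⊗3)_ij equals the minimum over all length-3 walks i = v_0 → v_1 → … → v_3 = j of Σ_t A[v_t][v_{t+1}]. For example, for (i, j) = (0, 1) we minimise over 4 possible intermediate vertex sequences; the minimum is 2, attained along the walk 0 → 1 → 0 → 1.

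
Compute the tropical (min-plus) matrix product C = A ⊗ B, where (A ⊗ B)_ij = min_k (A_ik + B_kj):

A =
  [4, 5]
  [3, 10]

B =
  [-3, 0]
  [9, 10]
A ⊗ B =
  [1, 4]
  [0, 3]

Apply the min-plus product entry-by-entry:
  C[0][0] = min over k of (A[0][0] + B[0][0] = 4 + -3 = 1, A[0][1] + B[1][0] = 5 + 9 = 14) = 1 (attained at k = 0)
  C[0][1] = min over k of (A[0][0] + B[0][1] = 4 + 0 = 4, A[0][1] + B[1][1] = 5 + 10 = 15) = 4 (attained at k = 0)
  C[1][0] = min over k of (A[1][0] + B[0][0] = 3 + -3 = 0, A[1][1] + B[1][0] = 10 + 9 = 19) = 0 (attained at k = 0)
  C[1][1] = min over k of (A[1][0] + B[0][1] = 3 + 0 = 3, A[1][1] + B[1][1] = 10 + 10 = 20) = 3 (attained at k = 0)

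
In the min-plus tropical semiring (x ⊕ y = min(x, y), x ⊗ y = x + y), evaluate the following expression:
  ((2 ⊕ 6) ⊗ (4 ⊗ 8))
((2 ⊕ 6) ⊗ (4 ⊗ 8)) = 14

Expand innermost to outermost. Recall ⊕ takes the minimum of its arguments and ⊗ takes their sum. Working out the expression ((2 ⊕ 6) ⊗ (4 ⊗ 8)) gives 14.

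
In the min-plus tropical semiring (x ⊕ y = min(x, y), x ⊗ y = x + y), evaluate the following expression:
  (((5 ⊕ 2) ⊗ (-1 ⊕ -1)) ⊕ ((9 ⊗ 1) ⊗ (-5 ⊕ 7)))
(((5 ⊕ 2) ⊗ (-1 ⊕ -1)) ⊕ ((9 ⊗ 1) ⊗ (-5 ⊕ 7))) = 1

Expand innermost to outermost. Recall ⊕ takes the minimum of its arguments and ⊗ takes their sum. Working out the expression (((5 ⊕ 2) ⊗ (-1 ⊕ -1)) ⊕ ((9 ⊗ 1) ⊗ (-5 ⊕ 7))) gives 1.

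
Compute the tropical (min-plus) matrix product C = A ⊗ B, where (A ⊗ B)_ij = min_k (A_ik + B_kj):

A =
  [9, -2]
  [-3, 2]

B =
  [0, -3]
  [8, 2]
A ⊗ B =
  [6, 0]
  [-3, -6]

Apply the min-plus product entry-by-entry:
  C[0][0] = min over k of (A[0][0] + B[0][0] = 9 + 0 = 9, A[0][1] + B[1][0] = -2 + 8 = 6) = 6 (attained at k = 1)
  C[0][1] = min over k of (A[0][0] + B[0][1] = 9 + -3 = 6, A[0][1] + B[1][1] = -2 + 2 = 0) = 0 (attained at k = 1)
  C[1][0] = min over k of (A[1][0] + B[0][0] = -3 + 0 = -3, A[1][1] + B[1][0] = 2 + 8 = 10) = -3 (attained at k = 0)
  C[1][1] = min over k of (A[1][0] + B[0][1] = -3 + -3 = -6, A[1][1] + B[1][1] = 2 + 2 = 4) = -6 (attained at k = 0)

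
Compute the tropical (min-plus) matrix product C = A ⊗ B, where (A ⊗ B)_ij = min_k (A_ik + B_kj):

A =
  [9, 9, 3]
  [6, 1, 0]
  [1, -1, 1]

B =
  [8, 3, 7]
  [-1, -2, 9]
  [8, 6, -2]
A ⊗ B =
  [8, 7, 1]
  [0, -1, -2]
  [-2, -3, -1]

Apply the min-plus product entry-by-entry:
  C[0][0] = min over k of (A[0][0] + B[0][0] = 9 + 8 = 17, A[0][1] + B[1][0] = 9 + -1 = 8, A[0][2] + B[2][0] = 3 + 8 = 11) = 8 (attained at k = 1)
  C[0][1] = min over k of (A[0][0] + B[0][1] = 9 + 3 = 12, A[0][1] + B[1][1] = 9 + -2 = 7, A[0][2] + B[2][1] = 3 + 6 = 9) = 7 (attained at k = 1)
  C[0][2] = min over k of (A[0][0] + B[0][2] = 9 + 7 = 16, A[0][1] + B[1][2] = 9 + 9 = 18, A[0][2] + B[2][2] = 3 + -2 = 1) = 1 (attained at k = 2)
  C[1][0] = min over k of (A[1][0] + B[0][0] = 6 + 8 = 14, A[1][1] + B[1][0] = 1 + -1 = 0, A[1][2] + B[2][0] = 0 + 8 = 8) = 0 (attained at k = 1)
  C[1][1] = min over k of (A[1][0] + B[0][1] = 6 + 3 = 9, A[1][1] + B[1][1] = 1 + -2 = -1, A[1][2] + B[2][1] = 0 + 6 = 6) = -1 (attained at k = 1)
  C[1][2] = min over k of (A[1][0] + B[0][2] = 6 + 7 = 13, A[1][1] + B[1][2] = 1 + 9 = 10, A[1][2] + B[2][2] = 0 + -2 = -2) = -2 (attained at k = 2)
  C[2][0] = min over k of (A[2][0] + B[0][0] = 1 + 8 = 9, A[2][1] + B[1][0] = -1 + -1 = -2, A[2][2] + B[2][0] = 1 + 8 = 9) = -2 (attained at k = 1)
  C[2][1] = min over k of (A[2][0] + B[0][1] = 1 + 3 = 4, A[2][1] + B[1][1] = -1 + -2 = -3, A[2][2] + B[2][1] = 1 + 6 = 7) = -3 (attained at k = 1)
  C[2][2] = min over k of (A[2][0] + B[0][2] = 1 + 7 = 8, A[2][1] + B[1][2] = -1 + 9 = 8, A[2][2] + B[2][2] = 1 + -2 = -1) = -1 (attained at k = 2)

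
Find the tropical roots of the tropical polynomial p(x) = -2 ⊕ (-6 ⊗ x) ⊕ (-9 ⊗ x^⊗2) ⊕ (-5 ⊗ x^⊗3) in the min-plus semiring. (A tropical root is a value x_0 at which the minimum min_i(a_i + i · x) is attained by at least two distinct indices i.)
Roots: {-4, 3, 4}

Each tropical root is a break point of the lower envelope of the lines y = a_i + i · x (there are 4 lines, with slopes 0, 1, ..., 3). Only the lines that attain the minimum somewhere contribute to roots; other lines are dominated. Here the surviving (envelope) indices are i = 3, i = 2, i = 1, i = 0.
Intersections between consecutive envelope lines give the roots: for adjacent envelope indices i < j the intersection is x = (a_i − a_j) / (j − i). Reading off the sorted break points: {-4, 3, 4}.
Verification: at each break x_0, at least two indices attain the minimum of min_i(a_i + i · x_0).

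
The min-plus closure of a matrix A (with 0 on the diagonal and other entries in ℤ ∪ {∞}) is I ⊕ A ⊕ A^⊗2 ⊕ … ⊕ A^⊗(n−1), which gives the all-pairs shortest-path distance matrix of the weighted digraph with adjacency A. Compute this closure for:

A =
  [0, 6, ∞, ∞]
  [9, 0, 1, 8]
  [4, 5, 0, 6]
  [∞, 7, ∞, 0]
Closure =
  [0, 6, 7, 13]
  [5, 0, 1, 7]
  [4, 5, 0, 6]
  [12, 7, 8, 0]

This is the Floyd-Warshall all-pairs shortest-path computation. For each intermediate vertex k = 0, 1, …, 3, update dist[i][j] ← min(dist[i][j], dist[i][k] + dist[k][j]). The final matrix gives, for each (i, j), the minimum total weight of any directed path from i to j (possibly empty when i = j).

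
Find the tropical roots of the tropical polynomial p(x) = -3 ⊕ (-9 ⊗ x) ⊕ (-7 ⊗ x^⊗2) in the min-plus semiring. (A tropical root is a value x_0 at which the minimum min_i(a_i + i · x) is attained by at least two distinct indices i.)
Roots: {-2, 6}

Each tropical root is a break point of the lower envelope of the lines y = a_i + i · x (there are 3 lines, with slopes 0, 1, ..., 2). Only the lines that attain the minimum somewhere contribute to roots; other lines are dominated. Here the surviving (envelope) indices are i = 2, i = 1, i = 0.
Intersections between consecutive envelope lines give the roots: for adjacent envelope indices i < j the intersection is x = (a_i − a_j) / (j − i). Reading off the sorted break points: {-2, 6}.
Verification: at each break x_0, at least two indices attain the minimum of min_i(a_i + i · x_0).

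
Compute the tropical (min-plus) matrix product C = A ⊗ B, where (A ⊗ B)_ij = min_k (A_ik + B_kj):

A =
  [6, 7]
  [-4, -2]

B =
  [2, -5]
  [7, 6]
A ⊗ B =
  [8, 1]
  [-2, -9]

Apply the min-plus product entry-by-entry:
  C[0][0] = min over k of (A[0][0] + B[0][0] = 6 + 2 = 8, A[0][1] + B[1][0] = 7 + 7 = 14) = 8 (attained at k = 0)
  C[0][1] = min over k of (A[0][0] + B[0][1] = 6 + -5 = 1, A[0][1] + B[1][1] = 7 + 6 = 13) = 1 (attained at k = 0)
  C[1][0] = min over k of (A[1][0] + B[0][0] = -4 + 2 = -2, A[1][1] + B[1][0] = -2 + 7 = 5) = -2 (attained at k = 0)
  C[1][1] = min over k of (A[1][0] + B[0][1] = -4 + -5 = -9, A[1][1] + B[1][1] = -2 + 6 = 4) = -9 (attained at k = 0)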